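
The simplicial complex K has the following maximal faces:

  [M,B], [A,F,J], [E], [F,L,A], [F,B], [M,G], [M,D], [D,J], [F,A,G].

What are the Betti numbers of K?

b_0 = 2, b_1 = 2, b_2 = 0.

Take the total order A < B < D < E < F < G < J < L < M on the vertex set. Then K (dimension 2) consists of the simplices:

  0-simplices (9): A, B, D, E, F, G, J, L, M
  1-simplices (12): AF, AG, AJ, AL, BF, BM, DJ, DM, FG, FJ, FL, GM
  2-simplices (3): AFG, AFJ, AFL

Hence C_0 ≅ Z^9, C_1 ≅ Z^12, C_2 ≅ Z^3.

∂_1: C_1 → C_0 is given by ∂[p,q] = [q] − [p]. For instance
  ∂BM = M − B.
The 9×12 boundary matrix has rank 7 and Smith normal form diag(1,1,1,1,1,1,1).

∂_2: C_2 → C_1 acts by ∂[p,q,r] = [q,r] − [p,r] + [p,q]. For instance
  ∂AFG = FG − AG + AF,
  ∂AFL = FL − AL + AF.
The resulting 12×3 matrix has rank 3, and its Smith normal form has invariant factors (1,1,1).

Reading off H_k = ker ∂_k / im ∂_{k+1}:

  H_0: rank C_0 − rank ∂_1 = 9 − 7 = 2, and the invariant factors of ∂_1 are all 1, so H_0 = Z^2.
  H_1: rank ker ∂_1 − rank ∂_2 = (12 − 7) − 3 = 2, and the invariant factors of ∂_2 are all 1, so H_1 = Z^2.
  H_2: rank ker ∂_2 − rank ∂_3 = (3 − 3) − 0 = 0, and there is no ∂_3, so H_2 = 0.

As a check, the Euler characteristic is 9 − 12 + 3 = 0, which agrees with 2 − 2 + 0 = 0.

Hence the Betti numbers are b_0 = 2, b_1 = 2, b_2 = 0.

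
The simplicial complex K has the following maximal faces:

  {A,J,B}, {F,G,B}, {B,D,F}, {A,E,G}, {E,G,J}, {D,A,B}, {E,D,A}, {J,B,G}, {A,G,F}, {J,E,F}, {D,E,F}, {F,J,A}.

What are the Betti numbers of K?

b_0 = 1, b_1 = 0, b_2 = 0.

Fix the vertex order A < B < D < E < F < G < J and write every simplex with vertices in increasing order. Then dim K = 2 and the simplices of K are:

  0-simplices (7): A, B, D, E, F, G, J
  1-simplices (18): AB, AD, AE, AF, AG, AJ, BD, BF, BG, BJ, DE, DF, EF, EG, EJ, FG, FJ, GJ
  2-simplices (12): ABD, ABJ, ADE, AEG, AFG, AFJ, BDF, BFG, BGJ, DEF, EFJ, EGJ

so the chain groups are C_0 ≅ Z^7, C_1 ≅ Z^18, C_2 ≅ Z^12.

Boundary ∂_1: C_1 → C_0 sends each edge [p,q] (with p < q) to q − p. For instance
  ∂DE = E − D.
The resulting 7×18 matrix has rank 6, and its Smith normal form has invariant factors (1,1,1,1,1,1).

Boundary ∂_2: C_2 → C_1 sends each 2-simplex [p,q,r] to [q,r] − [p,r] + [p,q]. For instance
  ∂AEG = EG − AG + AE,
  ∂EFJ = FJ − EJ + EF.
The resulting 18×12 matrix has rank 12, and its Smith normal form has invariant factors (1,1,1,1,1,1,1,1,1,1,1,2).

Computing H_k = (kernel of ∂_k) / (image of ∂_{k+1}):

  H_0: rank C_0 − rank ∂_1 = 7 − 6 = 1, and the invariant factors of ∂_1 are all 1, so H_0 ≅ Z.
  H_1: rank ker ∂_1 − rank ∂_2 = (18 − 6) − 12 = 0, and ∂_2 has invariant factor 2 > 1, so H_1 ≅ Z/2.
  H_2: rank ker ∂_2 − rank ∂_3 = (12 − 12) − 0 = 0, and there is no ∂_3, so H_2 ≅ 0.

(K is a triangulation of the real projective plane RP^2.)

Hence the Betti numbers are b_0 = 1, b_1 = 0, b_2 = 0.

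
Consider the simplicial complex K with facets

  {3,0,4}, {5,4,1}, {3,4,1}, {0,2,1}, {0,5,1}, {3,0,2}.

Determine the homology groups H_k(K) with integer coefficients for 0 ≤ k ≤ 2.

Order the vertices as 0 < 1 < 2 < 3 < 4 < 5. Listing each simplex with vertices in this order, K has dimension 2 with simplices:

  0-simplices (6): [0], [1], [2], [3], [4], [5]
  1-simplices (12): [0,1], [0,2], [0,3], [0,4], [0,5], [1,2], [1,3], [1,4], [1,5], [2,3], [3,4], [4,5]
  2-simplices (6): [0,1,2], [0,1,5], [0,2,3], [0,3,4], [1,3,4], [1,4,5]

giving chain groups C_0 ≅ Z^6, C_1 ≅ Z^12, C_2 ≅ Z^6.

∂_1: C_1 → C_0 is given by ∂[p,q] = [q] − [p].
The resulting 6×12 matrix has rank 5, and its Smith normal form has invariant factors (1,1,1,1,1).

∂_2: C_2 → C_1 maps a triangle to the signed sum of its edges. For instance
  ∂[0,2,3] = [2,3] − [0,3] + [0,2],
  ∂[0,1,2] = [1,2] − [0,2] + [0,1].
As a 12×6 matrix over Z this has rank 6, with invariant factors (1,1,1,1,1,1).

From H_k ≅ ker(∂_k) / im(∂_{k+1}) we obtain:

  H_0: rank C_0 − rank ∂_1 = 6 − 5 = 1, and the invariant factors of ∂_1 are all 1, so H_0 = Z.
  H_1: rank ker ∂_1 − rank ∂_2 = (12 − 5) − 6 = 1, and the invariant factors of ∂_2 are all 1, so H_1 = Z.
  H_2: rank ker ∂_2 − rank ∂_3 = (6 − 6) − 0 = 0, and there is no ∂_3, so H_2 = 0.

As a check, the Euler characteristic is 6 − 12 + 6 = 0, which agrees with 1 − 1 + 0 = 0.

H_0 ≅ Z,  H_1 ≅ Z,  H_2 = 0.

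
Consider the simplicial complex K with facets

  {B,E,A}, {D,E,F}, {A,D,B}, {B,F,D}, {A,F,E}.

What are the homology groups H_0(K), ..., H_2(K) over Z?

H_0 ≅ Z,  H_1 ≅ Z,  H_2 = 0.

Fix the vertex order A < B < D < E < F and write every simplex with vertices in increasing order. Then dim K = 2 and the simplices of K are:

  0-simplices (5): A, B, D, E, F
  1-simplices (10): AB, AD, AE, AF, BD, BE, BF, DE, DF, EF
  2-simplices (5): ABD, ABE, AEF, BDF, DEF

so the chain groups are C_0 ≅ Z^5, C_1 ≅ Z^10, C_2 ≅ Z^5.

Boundary ∂_1: C_1 → C_0 maps an edge to its endpoints' difference, ∂[p,q] = q − p.
The 5×10 boundary matrix has rank 4 and Smith normal form diag(1,1,1,1).

Boundary ∂_2: C_2 → C_1 acts by ∂[p,q,r] = [q,r] − [p,r] + [p,q]. For instance
  ∂DEF = EF − DF + DE,
  ∂BDF = DF − BF + BD.
The 10×5 boundary matrix has rank 5 and Smith normal form diag(1,1,1,1,1).

Reading off H_k = ker ∂_k / im ∂_{k+1}:

  H_0: rank C_0 − rank ∂_1 = 5 − 4 = 1, and the invariant factors of ∂_1 are all 1, so H_0 = Z.
  H_1: rank ker ∂_1 − rank ∂_2 = (10 − 4) − 5 = 1, and the invariant factors of ∂_2 are all 1, so H_1 = Z.
  H_2: rank ker ∂_2 − rank ∂_3 = (5 − 5) − 0 = 0, and there is no ∂_3, so H_2 = 0.

As a check, the Euler characteristic is 5 − 10 + 5 = 0, which agrees with 1 − 1 + 0 = 0.
(K is a triangulation of the Möbius band.)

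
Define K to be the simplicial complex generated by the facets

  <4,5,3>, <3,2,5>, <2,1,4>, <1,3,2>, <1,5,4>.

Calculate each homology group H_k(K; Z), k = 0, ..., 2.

Order the vertices as 1 < 2 < 3 < 4 < 5. Listing each simplex with vertices in this order, K has dimension 2 with simplices:

  0-simplices (5): [1], [2], [3], [4], [5]
  1-simplices (10): [1,2], [1,3], [1,4], [1,5], [2,3], [2,4], [2,5], [3,4], [3,5], [4,5]
  2-simplices (5): [1,2,3], [1,2,4], [1,4,5], [2,3,5], [3,4,5]

so the chain groups are C_0 ≅ Z^5, C_1 ≅ Z^10, C_2 ≅ Z^5.

∂_1: C_1 → C_0 sends each edge [p,q] (with p < q) to q − p. For instance
  ∂[1,3] = [3] − [1].
The resulting 5×10 matrix has rank 4, and its Smith normal form has invariant factors (1,1,1,1).

The boundary map ∂_2: C_2 → C_1 maps a triangle to the signed sum of its edges. For instance
  ∂[2,3,5] = [3,5] − [2,5] + [2,3],
  ∂[1,4,5] = [4,5] − [1,5] + [1,4].
The resulting 10×5 matrix has rank 5, and its Smith normal form has invariant factors (1,1,1,1,1).

Now H_k = ker ∂_k / im ∂_{k+1}, so:

  H_0: rank C_0 − rank ∂_1 = 5 − 4 = 1, and the invariant factors of ∂_1 are all 1, so H_0 = Z.
  H_1: rank ker ∂_1 − rank ∂_2 = (10 − 4) − 5 = 1, and the invariant factors of ∂_2 are all 1, so H_1 = Z.
  H_2: rank ker ∂_2 − rank ∂_3 = (5 − 5) − 0 = 0, and there is no ∂_3, so H_2 = 0.

As a check, the Euler characteristic is 5 − 10 + 5 = 0, which agrees with 1 − 1 + 0 = 0.

H_0 = Z,  H_1 = Z,  H_2 = 0.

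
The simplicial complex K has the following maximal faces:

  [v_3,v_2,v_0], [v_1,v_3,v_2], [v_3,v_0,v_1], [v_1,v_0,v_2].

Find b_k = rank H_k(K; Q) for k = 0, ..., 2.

b_0 = 1, b_1 = 0, b_2 = 1.

Order the vertices as v_0 < v_1 < v_2 < v_3. Listing each simplex with vertices in this order, K has dimension 2 with simplices:

  0-simplices (4): [v_0], [v_1], [v_2], [v_3]
  1-simplices (6): [v_0,v_1], [v_0,v_2], [v_0,v_3], [v_1,v_2], [v_1,v_3], [v_2,v_3]
  2-simplices (4): [v_0,v_1,v_2], [v_0,v_1,v_3], [v_0,v_2,v_3], [v_1,v_2,v_3]

so the chain groups are C_0 ≅ Z^4, C_1 ≅ Z^6, C_2 ≅ Z^4.

The boundary map ∂_1: C_1 → C_0 maps an edge to its endpoints' difference, ∂[p,q] = q − p. For instance
  ∂[v_2,v_3] = [v_3] − [v_2].
The resulting 4×6 matrix has rank 3, and its Smith normal form has invariant factors (1,1,1).

Boundary ∂_2: C_2 → C_1 acts by ∂[p,q,r] = [q,r] − [p,r] + [p,q]. For instance
  ∂[v_0,v_1,v_3] = [v_1,v_3] − [v_0,v_3] + [v_0,v_1],
  ∂[v_1,v_2,v_3] = [v_2,v_3] − [v_1,v_3] + [v_1,v_2].
The resulting 6×4 matrix has rank 3, and its Smith normal form has invariant factors (1,1,1).

From H_k ≅ ker(∂_k) / im(∂_{k+1}) we obtain:

  H_0: rank C_0 − rank ∂_1 = 4 − 3 = 1, and the invariant factors of ∂_1 are all 1, so H_0 ≅ Z.
  H_1: rank ker ∂_1 − rank ∂_2 = (6 − 3) − 3 = 0, and the invariant factors of ∂_2 are all 1, so H_1 ≅ 0.
  H_2: rank ker ∂_2 − rank ∂_3 = (4 − 3) − 0 = 1, and there is no ∂_3, so H_2 ≅ Z.

As a check, the Euler characteristic is 4 − 6 + 4 = 2, which agrees with 1 − 0 + 1 = 2.

Hence the Betti numbers are b_0 = 1, b_1 = 0, b_2 = 1.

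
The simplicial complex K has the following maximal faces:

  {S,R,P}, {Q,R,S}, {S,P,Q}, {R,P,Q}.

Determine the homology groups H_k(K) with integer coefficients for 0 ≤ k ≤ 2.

H_0 = Z,  H_1 = 0,  H_2 = Z.

Fix the vertex order P < Q < R < S and write every simplex with vertices in increasing order. Then dim K = 2 and the simplices of K are:

  0-simplices (4): P, Q, R, S
  1-simplices (6): PQ, PR, PS, QR, QS, RS
  2-simplices (4): PQR, PQS, PRS, QRS

giving chain groups C_0 ≅ Z^4, C_1 ≅ Z^6, C_2 ≅ Z^4.

The boundary map ∂_1: C_1 → C_0 maps an edge to its endpoints' difference, ∂[p,q] = q − p.
This gives a 4×6 integer matrix of rank 3; reducing to Smith normal form yields diagonal entries (1,1,1).

The boundary map ∂_2: C_2 → C_1 acts by ∂[p,q,r] = [q,r] − [p,r] + [p,q]. For instance
  ∂QRS = RS − QS + QR,
  ∂PQR = QR − PR + PQ.
This gives a 6×4 integer matrix of rank 3; reducing to Smith normal form yields diagonal entries (1,1,1).

Reading off H_k = ker ∂_k / im ∂_{k+1}:

  H_0: rank C_0 − rank ∂_1 = 4 − 3 = 1, and the invariant factors of ∂_1 are all 1, so H_0 ≅ Z.
  H_1: rank ker ∂_1 − rank ∂_2 = (6 − 3) − 3 = 0, and the invariant factors of ∂_2 are all 1, so H_1 ≅ 0.
  H_2: rank ker ∂_2 − rank ∂_3 = (4 − 3) − 0 = 1, and there is no ∂_3, so H_2 ≅ Z.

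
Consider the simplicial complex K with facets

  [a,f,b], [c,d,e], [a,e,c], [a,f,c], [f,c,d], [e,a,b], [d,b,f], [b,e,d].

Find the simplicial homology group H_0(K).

Order the vertices as a < b < c < d < e < f. Listing each simplex with vertices in this order, K has dimension 2 with simplices:

  0-simplices (6): a, b, c, d, e, f
  1-simplices (12): ab, ac, ae, af, bd, be, bf, cd, ce, cf, de, df
  2-simplices (8): abe, abf, ace, acf, bde, bdf, cde, cdf

so the chain groups are C_0 ≅ Z^6, C_1 ≅ Z^12, C_2 ≅ Z^8.

The boundary map ∂_1: C_1 → C_0 sends each edge [p,q] (with p < q) to q − p. For instance
  ∂cd = d − c.
The 6×12 boundary matrix has rank 5 and Smith normal form diag(1,1,1,1,1).

Boundary ∂_2: C_2 → C_1 maps a triangle to the signed sum of its edges. For instance
  ∂abe = be − ae + ab,
  ∂bde = de − be + bd.
As a 12×8 matrix over Z this has rank 7, with invariant factors (1,1,1,1,1,1,1).

Now H_k = ker ∂_k / im ∂_{k+1}, so:

  H_0: rank C_0 − rank ∂_1 = 6 − 5 = 1, and the invariant factors of ∂_1 are all 1, so H_0 ≅ Z.

H_0 ≅ Z.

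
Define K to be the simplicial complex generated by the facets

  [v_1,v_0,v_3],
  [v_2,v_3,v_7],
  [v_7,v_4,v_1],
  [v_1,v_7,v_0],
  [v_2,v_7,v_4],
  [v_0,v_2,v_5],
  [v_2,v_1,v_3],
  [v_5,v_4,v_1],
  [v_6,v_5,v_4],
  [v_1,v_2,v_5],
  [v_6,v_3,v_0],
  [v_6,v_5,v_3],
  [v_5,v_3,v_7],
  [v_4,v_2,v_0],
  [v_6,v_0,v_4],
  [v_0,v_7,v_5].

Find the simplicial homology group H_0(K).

We work with the vertex ordering v_0 < v_1 < v_2 < v_3 < v_4 < v_5 < v_6 < v_7. The simplices of K, each written with vertices in increasing order, are:

  0-simplices (8): [v_0], [v_1], [v_2], [v_3], [v_4], [v_5], [v_6], [v_7]
  1-simplices (24): (24 of them)
  2-simplices (16): (16 of them)

giving chain groups C_0 ≅ Z^8, C_1 ≅ Z^24, C_2 ≅ Z^16.

The boundary map ∂_1: C_1 → C_0 sends each edge [p,q] (with p < q) to q − p.
This gives a 8×24 integer matrix of rank 7; reducing to Smith normal form yields diagonal entries (1,1,1,1,1,1,1).

∂_2: C_2 → C_1 maps a triangle to the signed sum of its edges. For instance
  ∂[v_1,v_2,v_3] = [v_2,v_3] − [v_1,v_3] + [v_1,v_2],
  ∂[v_0,v_3,v_6] = [v_3,v_6] − [v_0,v_6] + [v_0,v_3].
As a 24×16 matrix over Z this has rank 15, with invariant factors (1,1,1,1,1,1,1,1,1,1,1,1,1,1,1).

Now H_k = ker ∂_k / im ∂_{k+1}, so:

  H_0: rank C_0 − rank ∂_1 = 8 − 7 = 1, and the invariant factors of ∂_1 are all 1, so H_0 ≅ Z.

(K is a triangulation of the torus T^2.)

H_0 = Z.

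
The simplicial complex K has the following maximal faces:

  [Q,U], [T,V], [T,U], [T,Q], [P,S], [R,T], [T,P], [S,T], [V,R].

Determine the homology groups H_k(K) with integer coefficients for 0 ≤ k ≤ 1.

H_0 = Z,  H_1 = Z^3.

K has 7 vertices, 9 edges.
rank ∂_0 = 0, rank ∂_1 = 6 ⇒ b_0 = 7 − 0 − 6 = 1; all invariant factors of ∂_1 are 1 so no torsion. So H_0 = Z.
rank ∂_1 = 6, rank ∂_2 = 0 ⇒ b_1 = 9 − 6 − 0 = 3. So H_1 = Z^3.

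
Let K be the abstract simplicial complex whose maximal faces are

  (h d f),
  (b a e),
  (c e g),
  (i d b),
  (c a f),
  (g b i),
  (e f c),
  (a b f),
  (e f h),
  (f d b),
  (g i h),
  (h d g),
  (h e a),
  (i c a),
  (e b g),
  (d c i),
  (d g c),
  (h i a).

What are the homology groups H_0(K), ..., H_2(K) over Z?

Order the vertices as a < b < c < d < e < f < g < h < i. Listing each simplex with vertices in this order, K has dimension 2 with simplices:

  0-simplices (9): a, b, c, d, e, f, g, h, i
  1-simplices (27): ab, ac, ae, af, ah, ai, bd, be, bf, bg, bi, cd, ce, cf, cg, ci, df, dg, dh, di, ef, eg, eh, fh, gh, gi, hi
  2-simplices (18): abe, abf, acf, aci, aeh, ahi, bdf, bdi, beg, bgi, cdg, cdi, cef, ceg, dfh, dgh, efh, ghi

giving chain groups C_0 ≅ Z^9, C_1 ≅ Z^27, C_2 ≅ Z^18.

∂_1: C_1 → C_0 sends each edge [p,q] (with p < q) to q − p. For instance
  ∂eg = g − e.
This gives a 9×27 integer matrix of rank 8; reducing to Smith normal form yields diagonal entries (1,1,1,1,1,1,1,1).

Boundary ∂_2: C_2 → C_1 sends each 2-simplex [p,q,r] to [q,r] − [p,r] + [p,q]. For instance
  ∂cef = ef − cf + ce,
  ∂beg = eg − bg + be.
The resulting 27×18 matrix has rank 18, and its Smith normal form has invariant factors (1,1,1,1,1,1,1,1,1,1,1,1,1,1,1,1,1,2).

Reading off H_k = ker ∂_k / im ∂_{k+1}:

  H_0: rank C_0 − rank ∂_1 = 9 − 8 = 1, and the invariant factors of ∂_1 are all 1, so H_0 ≅ Z.
  H_1: rank ker ∂_1 − rank ∂_2 = (27 − 8) − 18 = 1, and ∂_2 has invariant factor 2 > 1, so H_1 ≅ Z ⊕ Z/2.
  H_2: rank ker ∂_2 − rank ∂_3 = (18 − 18) − 0 = 0, and there is no ∂_3, so H_2 ≅ 0.

H_0 = Z,  H_1 = Z ⊕ Z/2,  H_2 = 0.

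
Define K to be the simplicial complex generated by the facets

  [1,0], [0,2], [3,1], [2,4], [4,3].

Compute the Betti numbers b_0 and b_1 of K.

Fix the vertex order 0 < 1 < 2 < 3 < 4 and write every simplex with vertices in increasing order. Then dim K = 1 and the simplices of K are:

  0-simplices (5): [0], [1], [2], [3], [4]
  1-simplices (5): [0,1], [0,2], [1,3], [2,4], [3,4]

so the chain groups are C_0 ≅ Z^5, C_1 ≅ Z^5.

Boundary ∂_1: C_1 → C_0 maps an edge to its endpoints' difference, ∂[p,q] = q − p.
The resulting 5×5 matrix has rank 4, and its Smith normal form has invariant factors (1,1,1,1).

Reading off H_k = ker ∂_k / im ∂_{k+1}:

  H_0: rank C_0 − rank ∂_1 = 5 − 4 = 1, and the invariant factors of ∂_1 are all 1, so H_0 ≅ Z.
  H_1: rank ker ∂_1 − rank ∂_2 = (5 − 4) − 0 = 1, and there is no ∂_2, so H_1 ≅ Z.

Hence the Betti numbers are b_0 = 1, b_1 = 1.

b_0 = 1, b_1 = 1.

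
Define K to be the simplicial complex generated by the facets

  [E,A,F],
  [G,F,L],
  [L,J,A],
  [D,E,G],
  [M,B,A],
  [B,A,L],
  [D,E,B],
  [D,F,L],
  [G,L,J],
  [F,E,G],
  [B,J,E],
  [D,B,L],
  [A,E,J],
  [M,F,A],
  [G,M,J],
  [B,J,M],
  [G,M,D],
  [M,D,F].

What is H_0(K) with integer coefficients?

H_0 = Z.

We work with the vertex ordering A < B < D < E < F < G < J < L < M. The simplices of K, each written with vertices in increasing order, are:

  0-simplices (9): A, B, D, E, F, G, J, L, M
  1-simplices (27): AB, AE, AF, AJ, AL, AM, BD, BE, BJ, BL, BM, DE, DF, DG, DL, DM, EF, EG, EJ, FG, FL, FM, GJ, GL, GM, JL, JM
  2-simplices (18): ABL, ABM, AEF, AEJ, AFM, AJL, BDE, BDL, BEJ, BJM, DEG, DFL, DFM, DGM, EFG, FGL, GJL, GJM

so the chain groups are C_0 ≅ Z^9, C_1 ≅ Z^27, C_2 ≅ Z^18.

∂_1: C_1 → C_0 maps an edge to its endpoints' difference, ∂[p,q] = q − p.
The 9×27 boundary matrix has rank 8 and Smith normal form diag(1,1,1,1,1,1,1,1).

Boundary ∂_2: C_2 → C_1 acts by ∂[p,q,r] = [q,r] − [p,r] + [p,q]. For instance
  ∂ABL = BL − AL + AB,
  ∂AJL = JL − AL + AJ.
The resulting 27×18 matrix has rank 18, and its Smith normal form has invariant factors (1,1,1,1,1,1,1,1,1,1,1,1,1,1,1,1,1,2).

Computing H_k = (kernel of ∂_k) / (image of ∂_{k+1}):

  H_0: rank C_0 − rank ∂_1 = 9 − 8 = 1, and the invariant factors of ∂_1 are all 1, so H_0 ≅ Z.

(K is a triangulation of the Klein bottle.)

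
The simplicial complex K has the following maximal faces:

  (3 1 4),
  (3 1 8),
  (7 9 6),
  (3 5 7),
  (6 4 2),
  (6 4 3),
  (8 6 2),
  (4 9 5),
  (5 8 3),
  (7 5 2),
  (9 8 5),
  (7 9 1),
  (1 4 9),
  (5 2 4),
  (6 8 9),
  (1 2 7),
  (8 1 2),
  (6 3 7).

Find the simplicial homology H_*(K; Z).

H_0 = Z,  H_1 = Z^2,  H_2 = Z.

Order the vertices as 1 < 2 < 3 < 4 < 5 < 6 < 7 < 8 < 9. Listing each simplex with vertices in this order, K has dimension 2 with simplices:

  0-simplices (9): [1], [2], [3], [4], [5], [6], [7], [8], [9]
  1-simplices (27): (27 of them)
  2-simplices (18): [1,2,7], [1,2,8], [1,3,4], [1,3,8], [1,4,9], [1,7,9], [2,4,5], [2,4,6], [2,5,7], [2,6,8], [3,4,6], [3,5,7], [3,5,8], [3,6,7], [4,5,9], [5,8,9], [6,7,9], [6,8,9]

Hence C_0 ≅ Z^9, C_1 ≅ Z^27, C_2 ≅ Z^18.

Boundary ∂_1: C_1 → C_0 sends each edge [p,q] (with p < q) to q − p.
The 9×27 boundary matrix has rank 8 and Smith normal form diag(1,1,1,1,1,1,1,1).

Boundary ∂_2: C_2 → C_1 maps a triangle to the signed sum of its edges. For instance
  ∂[2,6,8] = [6,8] − [2,8] + [2,6],
  ∂[2,5,7] = [5,7] − [2,7] + [2,5].
The 27×18 boundary matrix has rank 17 and Smith normal form diag(1,1,1,1,1,1,1,1,1,1,1,1,1,1,1,1,1).

Reading off H_k = ker ∂_k / im ∂_{k+1}:

  H_0: rank C_0 − rank ∂_1 = 9 − 8 = 1, and the invariant factors of ∂_1 are all 1, so H_0 = Z.
  H_1: rank ker ∂_1 − rank ∂_2 = (27 − 8) − 17 = 2, and the invariant factors of ∂_2 are all 1, so H_1 = Z^2.
  H_2: rank ker ∂_2 − rank ∂_3 = (18 − 17) − 0 = 1, and there is no ∂_3, so H_2 = Z.

As a check, the Euler characteristic is 9 − 27 + 18 = 0, which agrees with 1 − 2 + 1 = 0.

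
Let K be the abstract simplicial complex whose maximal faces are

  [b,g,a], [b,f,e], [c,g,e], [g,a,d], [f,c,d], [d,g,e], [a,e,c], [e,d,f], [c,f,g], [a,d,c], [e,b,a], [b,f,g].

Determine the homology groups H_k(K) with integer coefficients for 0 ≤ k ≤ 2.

We work with the vertex ordering a < b < c < d < e < f < g. The simplices of K, each written with vertices in increasing order, are:

  0-simplices (7): a, b, c, d, e, f, g
  1-simplices (18): ab, ac, ad, ae, ag, be, bf, bg, cd, ce, cf, cg, de, df, dg, ef, eg, fg
  2-simplices (12): abe, abg, acd, ace, adg, bef, bfg, cdf, ceg, cfg, def, deg

giving chain groups C_0 ≅ Z^7, C_1 ≅ Z^18, C_2 ≅ Z^12.

∂_1: C_1 → C_0 maps an edge to its endpoints' difference, ∂[p,q] = q − p.
The resulting 7×18 matrix has rank 6, and its Smith normal form has invariant factors (1,1,1,1,1,1).

∂_2: C_2 → C_1 acts by ∂[p,q,r] = [q,r] − [p,r] + [p,q]. For instance
  ∂abg = bg − ag + ab,
  ∂deg = eg − dg + de.
The resulting 18×12 matrix has rank 12, and its Smith normal form has invariant factors (1,1,1,1,1,1,1,1,1,1,1,2).

Computing H_k = (kernel of ∂_k) / (image of ∂_{k+1}):

  H_0: rank C_0 − rank ∂_1 = 7 − 6 = 1, and the invariant factors of ∂_1 are all 1, so H_0 = Z.
  H_1: rank ker ∂_1 − rank ∂_2 = (18 − 6) − 12 = 0, and ∂_2 has invariant factor 2 > 1, so H_1 = Z/2.
  H_2: rank ker ∂_2 − rank ∂_3 = (12 − 12) − 0 = 0, and there is no ∂_3, so H_2 = 0.

As a check, the Euler characteristic is 7 − 18 + 12 = 1, which agrees with 1 − 0 + 0 = 1.

H_0 = Z,  H_1 = Z/2,  H_2 = 0.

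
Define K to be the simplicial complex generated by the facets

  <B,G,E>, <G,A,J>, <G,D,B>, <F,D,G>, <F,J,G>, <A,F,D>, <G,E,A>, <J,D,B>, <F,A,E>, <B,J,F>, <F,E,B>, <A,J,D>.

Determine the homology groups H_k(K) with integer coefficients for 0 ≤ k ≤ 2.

H_0 = Z,  H_1 = Z/2Z,  H_2 = 0.

Take the total order A < B < D < E < F < G < J on the vertex set. Then K (dimension 2) consists of the simplices:

  0-simplices (7): A, B, D, E, F, G, J
  1-simplices (18): AD, AE, AF, AG, AJ, BD, BE, BF, BG, BJ, DF, DG, DJ, EF, EG, FG, FJ, GJ
  2-simplices (12): ADF, ADJ, AEF, AEG, AGJ, BDG, BDJ, BEF, BEG, BFJ, DFG, FGJ

so the chain groups are C_0 ≅ Z^7, C_1 ≅ Z^18, C_2 ≅ Z^12.

Boundary ∂_1: C_1 → C_0 sends each edge [p,q] (with p < q) to q − p. For instance
  ∂GJ = J − G.
This gives a 7×18 integer matrix of rank 6; reducing to Smith normal form yields diagonal entries (1,1,1,1,1,1).

The boundary map ∂_2: C_2 → C_1 acts by ∂[p,q,r] = [q,r] − [p,r] + [p,q]. For instance
  ∂BEG = EG − BG + BE,
  ∂ADF = DF − AF + AD.
As a 18×12 matrix over Z this has rank 12, with invariant factors (1,1,1,1,1,1,1,1,1,1,1,2).

Now H_k = ker ∂_k / im ∂_{k+1}, so:

  H_0: rank C_0 − rank ∂_1 = 7 − 6 = 1, and the invariant factors of ∂_1 are all 1, so H_0 ≅ Z.
  H_1: rank ker ∂_1 − rank ∂_2 = (18 − 6) − 12 = 0, and ∂_2 has invariant factor 2 > 1, so H_1 ≅ Z/2Z.
  H_2: rank ker ∂_2 − rank ∂_3 = (12 − 12) − 0 = 0, and there is no ∂_3, so H_2 ≅ 0.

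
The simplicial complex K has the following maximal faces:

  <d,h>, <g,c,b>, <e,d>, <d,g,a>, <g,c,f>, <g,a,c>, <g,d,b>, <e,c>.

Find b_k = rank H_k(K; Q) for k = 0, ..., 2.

K has 8 vertices, 13 edges, 5 triangles.
rank ∂_0 = 0, rank ∂_1 = 7 ⇒ b_0 = 8 − 0 − 7 = 1; all invariant factors of ∂_1 are 1 so no torsion. So H_0 ≅ Z.
rank ∂_1 = 7, rank ∂_2 = 5 ⇒ b_1 = 13 − 7 − 5 = 1; all invariant factors of ∂_2 are 1 so no torsion. So H_1 ≅ Z.
rank ∂_2 = 5, rank ∂_3 = 0 ⇒ b_2 = 5 − 5 − 0 = 0. So H_2 ≅ 0.

b_0 = 1, b_1 = 1, b_2 = 0.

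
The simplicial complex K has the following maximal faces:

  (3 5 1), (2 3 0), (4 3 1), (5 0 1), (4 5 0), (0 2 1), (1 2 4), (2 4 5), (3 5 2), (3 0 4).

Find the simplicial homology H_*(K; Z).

K has 6 vertices, 15 edges, 10 triangles.
rank ∂_0 = 0, rank ∂_1 = 5 ⇒ b_0 = 6 − 0 − 5 = 1; all invariant factors of ∂_1 are 1 so no torsion. So H_0 ≅ Z.
rank ∂_1 = 5, rank ∂_2 = 10 ⇒ b_1 = 15 − 5 − 10 = 0; ∂_2 has invariant factor(s) [2] giving torsion. So H_1 ≅ Z/2Z.
rank ∂_2 = 10, rank ∂_3 = 0 ⇒ b_2 = 10 − 10 − 0 = 0. So H_2 ≅ 0.

H_0 = Z,  H_1 = Z/2Z,  H_2 = 0.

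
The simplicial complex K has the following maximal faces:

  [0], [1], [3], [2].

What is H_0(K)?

We work with the vertex ordering 0 < 1 < 2 < 3. The simplices of K, each written with vertices in increasing order, are:

  0-simplices (4): [0], [1], [2], [3]

so the chain groups are C_0 ≅ Z^4.

Computing H_k = (kernel of ∂_k) / (image of ∂_{k+1}):

  H_0: rank C_0 − rank ∂_1 = 4 − 0 = 4, and there is no ∂_1, so H_0 = Z^4.

H_0 = Z^4.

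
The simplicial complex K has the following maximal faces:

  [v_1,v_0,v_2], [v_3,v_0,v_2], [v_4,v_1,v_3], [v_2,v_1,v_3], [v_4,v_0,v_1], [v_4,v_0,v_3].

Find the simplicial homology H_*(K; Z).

H_0 = Z,  H_1 = 0,  H_2 = Z.

We work with the vertex ordering v_0 < v_1 < v_2 < v_3 < v_4. The simplices of K, each written with vertices in increasing order, are:

  0-simplices (5): [v_0], [v_1], [v_2], [v_3], [v_4]
  1-simplices (9): [v_0,v_1], [v_0,v_2], [v_0,v_3], [v_0,v_4], [v_1,v_2], [v_1,v_3], [v_1,v_4], [v_2,v_3], [v_3,v_4]
  2-simplices (6): [v_0,v_1,v_2], [v_0,v_1,v_4], [v_0,v_2,v_3], [v_0,v_3,v_4], [v_1,v_2,v_3], [v_1,v_3,v_4]

so the chain groups are C_0 ≅ Z^5, C_1 ≅ Z^9, C_2 ≅ Z^6.

∂_1: C_1 → C_0 is given by ∂[p,q] = [q] − [p].
The 5×9 boundary matrix has rank 4 and Smith normal form diag(1,1,1,1).

∂_2: C_2 → C_1 maps a triangle to the signed sum of its edges. For instance
  ∂[v_0,v_3,v_4] = [v_3,v_4] − [v_0,v_4] + [v_0,v_3],
  ∂[v_0,v_1,v_4] = [v_1,v_4] − [v_0,v_4] + [v_0,v_1].
As a 9×6 matrix over Z this has rank 5, with invariant factors (1,1,1,1,1).

Reading off H_k = ker ∂_k / im ∂_{k+1}:

  H_0: rank C_0 − rank ∂_1 = 5 − 4 = 1, and the invariant factors of ∂_1 are all 1, so H_0 ≅ Z.
  H_1: rank ker ∂_1 − rank ∂_2 = (9 − 4) − 5 = 0, and the invariant factors of ∂_2 are all 1, so H_1 ≅ 0.
  H_2: rank ker ∂_2 − rank ∂_3 = (6 − 5) − 0 = 1, and there is no ∂_3, so H_2 ≅ Z.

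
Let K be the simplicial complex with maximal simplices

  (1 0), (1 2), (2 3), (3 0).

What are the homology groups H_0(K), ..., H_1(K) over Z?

H_0 ≅ Z,  H_1 ≅ Z.

We work with the vertex ordering 0 < 1 < 2 < 3. The simplices of K, each written with vertices in increasing order, are:

  0-simplices (4): [0], [1], [2], [3]
  1-simplices (4): [0,1], [0,3], [1,2], [2,3]

Hence C_0 ≅ Z^4, C_1 ≅ Z^4.

Boundary ∂_1: C_1 → C_0 sends each edge [p,q] (with p < q) to q − p.
The resulting 4×4 matrix has rank 3, and its Smith normal form has invariant factors (1,1,1).

Now H_k = ker ∂_k / im ∂_{k+1}, so:

  H_0: rank C_0 − rank ∂_1 = 4 − 3 = 1, and the invariant factors of ∂_1 are all 1, so H_0 = Z.
  H_1: rank ker ∂_1 − rank ∂_2 = (4 − 3) − 0 = 1, and there is no ∂_2, so H_1 = Z.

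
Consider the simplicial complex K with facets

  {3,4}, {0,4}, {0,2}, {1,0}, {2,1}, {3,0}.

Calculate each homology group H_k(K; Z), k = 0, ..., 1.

H_0 = Z,  H_1 = Z^2.

K has 5 vertices, 6 edges.
rank ∂_0 = 0, rank ∂_1 = 4 ⇒ b_0 = 5 − 0 − 4 = 1; all invariant factors of ∂_1 are 1 so no torsion. So H_0 ≅ Z.
rank ∂_1 = 4, rank ∂_2 = 0 ⇒ b_1 = 6 − 4 − 0 = 2. So H_1 ≅ Z^2.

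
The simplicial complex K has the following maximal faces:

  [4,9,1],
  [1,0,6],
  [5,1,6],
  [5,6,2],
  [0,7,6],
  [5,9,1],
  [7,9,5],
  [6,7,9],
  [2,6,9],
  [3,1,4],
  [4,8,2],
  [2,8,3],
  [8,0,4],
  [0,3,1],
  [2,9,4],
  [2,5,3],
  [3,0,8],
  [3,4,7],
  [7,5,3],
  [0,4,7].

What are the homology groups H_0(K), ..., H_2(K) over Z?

H_0 ≅ Z,  H_1 ≅ Z ⊕ Z_2,  H_2 = 0.

We work with the vertex ordering 0 < 1 < 2 < 3 < 4 < 5 < 6 < 7 < 8 < 9. The simplices of K, each written with vertices in increasing order, are:

  0-simplices (10): [0], [1], [2], [3], [4], [5], [6], [7], [8], [9]
  1-simplices (30): (30 of them)
  2-simplices (20): (20 of them)

giving chain groups C_0 ≅ Z^10, C_1 ≅ Z^30, C_2 ≅ Z^20.

∂_1: C_1 → C_0 maps an edge to its endpoints' difference, ∂[p,q] = q − p. For instance
  ∂[4,7] = [7] − [4].
This gives a 10×30 integer matrix of rank 9; reducing to Smith normal form yields diagonal entries (1,1,1,1,1,1,1,1,1).

∂_2: C_2 → C_1 sends each 2-simplex [p,q,r] to [q,r] − [p,r] + [p,q]. For instance
  ∂[6,7,9] = [7,9] − [6,9] + [6,7],
  ∂[2,6,9] = [6,9] − [2,9] + [2,6].
This gives a 30×20 integer matrix of rank 20; reducing to Smith normal form yields diagonal entries (1,1,1,1,1,1,1,1,1,1,1,1,1,1,1,1,1,1,1,2).

From H_k ≅ ker(∂_k) / im(∂_{k+1}) we obtain:

  H_0: rank C_0 − rank ∂_1 = 10 − 9 = 1, and the invariant factors of ∂_1 are all 1, so H_0 ≅ Z.
  H_1: rank ker ∂_1 − rank ∂_2 = (30 − 9) − 20 = 1, and ∂_2 has invariant factor 2 > 1, so H_1 ≅ Z ⊕ Z_2.
  H_2: rank ker ∂_2 − rank ∂_3 = (20 − 20) − 0 = 0, and there is no ∂_3, so H_2 ≅ 0.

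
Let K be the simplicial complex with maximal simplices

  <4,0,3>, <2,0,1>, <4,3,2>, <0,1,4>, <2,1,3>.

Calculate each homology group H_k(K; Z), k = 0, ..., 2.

H_0 = Z,  H_1 = Z,  H_2 = 0.

Take the total order 0 < 1 < 2 < 3 < 4 on the vertex set. Then K (dimension 2) consists of the simplices:

  0-simplices (5): [0], [1], [2], [3], [4]
  1-simplices (10): [0,1], [0,2], [0,3], [0,4], [1,2], [1,3], [1,4], [2,3], [2,4], [3,4]
  2-simplices (5): [0,1,2], [0,1,4], [0,3,4], [1,2,3], [2,3,4]

giving chain groups C_0 ≅ Z^5, C_1 ≅ Z^10, C_2 ≅ Z^5.

∂_1: C_1 → C_0 sends each edge [p,q] (with p < q) to q − p. For instance
  ∂[0,1] = [1] − [0].
This gives a 5×10 integer matrix of rank 4; reducing to Smith normal form yields diagonal entries (1,1,1,1).

Boundary ∂_2: C_2 → C_1 sends each 2-simplex [p,q,r] to [q,r] − [p,r] + [p,q]. For instance
  ∂[0,3,4] = [3,4] − [0,4] + [0,3],
  ∂[1,2,3] = [2,3] − [1,3] + [1,2].
The resulting 10×5 matrix has rank 5, and its Smith normal form has invariant factors (1,1,1,1,1).

From H_k ≅ ker(∂_k) / im(∂_{k+1}) we obtain:

  H_0: rank C_0 − rank ∂_1 = 5 − 4 = 1, and the invariant factors of ∂_1 are all 1, so H_0 = Z.
  H_1: rank ker ∂_1 − rank ∂_2 = (10 − 4) − 5 = 1, and the invariant factors of ∂_2 are all 1, so H_1 = Z.
  H_2: rank ker ∂_2 − rank ∂_3 = (5 − 5) − 0 = 0, and there is no ∂_3, so H_2 = 0.

(K is a triangulation of the Möbius band.)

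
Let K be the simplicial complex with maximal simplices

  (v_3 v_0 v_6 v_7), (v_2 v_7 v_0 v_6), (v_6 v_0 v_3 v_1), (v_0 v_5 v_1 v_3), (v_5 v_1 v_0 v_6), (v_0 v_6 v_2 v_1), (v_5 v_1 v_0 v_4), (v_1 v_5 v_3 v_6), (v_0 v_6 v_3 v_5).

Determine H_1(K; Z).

Order the vertices as v_0 < v_1 < v_2 < v_3 < v_4 < v_5 < v_6 < v_7. Listing each simplex with vertices in this order, K has dimension 3 with simplices:

  0-simplices (8): [v_0], [v_1], [v_2], [v_3], [v_4], [v_5], [v_6], [v_7]
  1-simplices (20): (20 of them)
  2-simplices (21): (21 of them)
  3-simplices (9): (9 of them)

Hence C_0 ≅ Z^8, C_1 ≅ Z^20, C_2 ≅ Z^21, C_3 ≅ Z^9.

Boundary ∂_1: C_1 → C_0 maps an edge to its endpoints' difference, ∂[p,q] = q − p. For instance
  ∂[v_3,v_6] = [v_6] − [v_3].
The resulting 8×20 matrix has rank 7, and its Smith normal form has invariant factors (1,1,1,1,1,1,1).

∂_2: C_2 → C_1 sends each 2-simplex [p,q,r] to [q,r] − [p,r] + [p,q]. For instance
  ∂[v_0,v_1,v_6] = [v_1,v_6] − [v_0,v_6] + [v_0,v_1],
  ∂[v_2,v_6,v_7] = [v_6,v_7] − [v_2,v_7] + [v_2,v_6].
This gives a 20×21 integer matrix of rank 13; reducing to Smith normal form yields diagonal entries (1,1,1,1,1,1,1,1,1,1,1,1,1).

Boundary ∂_3: C_3 → C_2 sends each 3-simplex σ to the alternating sum Σ_i (−1)^i (σ with its i-th vertex removed). For instance
  ∂[v_0,v_1,v_3,v_6] = [v_1,v_3,v_6] − [v_0,v_3,v_6] + [v_0,v_1,v_6] − [v_0,v_1,v_3],
  ∂[v_0,v_1,v_4,v_5] = [v_1,v_4,v_5] − [v_0,v_4,v_5] + [v_0,v_1,v_5] − [v_0,v_1,v_4].
The 21×9 boundary matrix has rank 8 and Smith normal form diag(1,1,1,1,1,1,1,1).

Computing H_k = (kernel of ∂_k) / (image of ∂_{k+1}):

  H_1: rank ker ∂_1 − rank ∂_2 = (20 − 7) − 13 = 0, and the invariant factors of ∂_2 are all 1, so H_1 ≅ 0.

H_1 ≅ 0.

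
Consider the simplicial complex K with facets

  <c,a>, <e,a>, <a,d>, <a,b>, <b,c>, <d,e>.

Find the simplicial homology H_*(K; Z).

Fix the vertex order a < b < c < d < e and write every simplex with vertices in increasing order. Then dim K = 1 and the simplices of K are:

  0-simplices (5): a, b, c, d, e
  1-simplices (6): ab, ac, ad, ae, bc, de

Hence C_0 ≅ Z^5, C_1 ≅ Z^6.

The boundary map ∂_1: C_1 → C_0 maps an edge to its endpoints' difference, ∂[p,q] = q − p. For instance
  ∂ae = e − a.
The resulting 5×6 matrix has rank 4, and its Smith normal form has invariant factors (1,1,1,1).

Reading off H_k = ker ∂_k / im ∂_{k+1}:

  H_0: rank C_0 − rank ∂_1 = 5 − 4 = 1, and the invariant factors of ∂_1 are all 1, so H_0 ≅ Z.
  H_1: rank ker ∂_1 − rank ∂_2 = (6 − 4) − 0 = 2, and there is no ∂_2, so H_1 ≅ Z^2.

As a check, the Euler characteristic is 5 − 6 = -1, which agrees with 1 − 2 = -1.
(K is a triangulation of a wedge of 2 circles.)

H_0 ≅ Z,  H_1 ≅ Z^2.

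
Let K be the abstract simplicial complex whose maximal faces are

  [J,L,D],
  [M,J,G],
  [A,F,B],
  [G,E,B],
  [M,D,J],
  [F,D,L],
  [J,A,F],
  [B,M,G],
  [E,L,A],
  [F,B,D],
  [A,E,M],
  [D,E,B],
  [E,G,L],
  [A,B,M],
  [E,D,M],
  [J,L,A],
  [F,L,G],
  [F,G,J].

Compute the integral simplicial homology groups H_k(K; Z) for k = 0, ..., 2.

Fix the vertex order A < B < D < E < F < G < J < L < M and write every simplex with vertices in increasing order. Then dim K = 2 and the simplices of K are:

  0-simplices (9): A, B, D, E, F, G, J, L, M
  1-simplices (27): AB, AE, AF, AJ, AL, AM, BD, BE, BF, BG, BM, DE, DF, DJ, DL, DM, EG, EL, EM, FG, FJ, FL, GJ, GL, GM, JL, JM
  2-simplices (18): ABF, ABM, AEL, AEM, AFJ, AJL, BDE, BDF, BEG, BGM, DEM, DFL, DJL, DJM, EGL, FGJ, FGL, GJM

giving chain groups C_0 ≅ Z^9, C_1 ≅ Z^27, C_2 ≅ Z^18.

The boundary map ∂_1: C_1 → C_0 is given by ∂[p,q] = [q] − [p].
The resulting 9×27 matrix has rank 8, and its Smith normal form has invariant factors (1,1,1,1,1,1,1,1).

∂_2: C_2 → C_1 acts by ∂[p,q,r] = [q,r] − [p,r] + [p,q]. For instance
  ∂AEM = EM − AM + AE,
  ∂BDE = DE − BE + BD.
The resulting 27×18 matrix has rank 18, and its Smith normal form has invariant factors (1,1,1,1,1,1,1,1,1,1,1,1,1,1,1,1,1,2).

Now H_k = ker ∂_k / im ∂_{k+1}, so:

  H_0: rank C_0 − rank ∂_1 = 9 − 8 = 1, and the invariant factors of ∂_1 are all 1, so H_0 ≅ Z.
  H_1: rank ker ∂_1 − rank ∂_2 = (27 − 8) − 18 = 1, and ∂_2 has invariant factor 2 > 1, so H_1 ≅ Z ⊕ Z/2.
  H_2: rank ker ∂_2 − rank ∂_3 = (18 − 18) − 0 = 0, and there is no ∂_3, so H_2 ≅ 0.

As a check, the Euler characteristic is 9 − 27 + 18 = 0, which agrees with 1 − 1 + 0 = 0.

H_0 = Z,  H_1 = Z ⊕ Z/2,  H_2 = 0.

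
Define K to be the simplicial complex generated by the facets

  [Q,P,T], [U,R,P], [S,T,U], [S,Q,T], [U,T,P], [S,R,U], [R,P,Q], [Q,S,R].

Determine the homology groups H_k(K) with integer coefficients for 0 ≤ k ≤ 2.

H_0 = Z,  H_1 = 0,  H_2 = Z.

Take the total order P < Q < R < S < T < U on the vertex set. Then K (dimension 2) consists of the simplices:

  0-simplices (6): P, Q, R, S, T, U
  1-simplices (12): PQ, PR, PT, PU, QR, QS, QT, RS, RU, ST, SU, TU
  2-simplices (8): PQR, PQT, PRU, PTU, QRS, QST, RSU, STU

giving chain groups C_0 ≅ Z^6, C_1 ≅ Z^12, C_2 ≅ Z^8.

∂_1: C_1 → C_0 maps an edge to its endpoints' difference, ∂[p,q] = q − p. For instance
  ∂RU = U − R.
The resulting 6×12 matrix has rank 5, and its Smith normal form has invariant factors (1,1,1,1,1).

Boundary ∂_2: C_2 → C_1 sends each 2-simplex [p,q,r] to [q,r] − [p,r] + [p,q]. For instance
  ∂RSU = SU − RU + RS,
  ∂PRU = RU − PU + PR.
As a 12×8 matrix over Z this has rank 7, with invariant factors (1,1,1,1,1,1,1).

Reading off H_k = ker ∂_k / im ∂_{k+1}:

  H_0: rank C_0 − rank ∂_1 = 6 − 5 = 1, and the invariant factors of ∂_1 are all 1, so H_0 ≅ Z.
  H_1: rank ker ∂_1 − rank ∂_2 = (12 − 5) − 7 = 0, and the invariant factors of ∂_2 are all 1, so H_1 ≅ 0.
  H_2: rank ker ∂_2 − rank ∂_3 = (8 − 7) − 0 = 1, and there is no ∂_3, so H_2 ≅ Z.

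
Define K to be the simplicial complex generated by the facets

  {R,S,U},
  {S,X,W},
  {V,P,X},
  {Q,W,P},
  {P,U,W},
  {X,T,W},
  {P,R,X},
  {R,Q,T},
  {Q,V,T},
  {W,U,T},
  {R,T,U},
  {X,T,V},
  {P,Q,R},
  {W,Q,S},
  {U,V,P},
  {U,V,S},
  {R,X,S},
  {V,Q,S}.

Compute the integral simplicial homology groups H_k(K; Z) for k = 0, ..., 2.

H_0 = Z,  H_1 = Z^2,  H_2 = Z.

Fix the vertex order P < Q < R < S < T < U < V < W < X and write every simplex with vertices in increasing order. Then dim K = 2 and the simplices of K are:

  0-simplices (9): P, Q, R, S, T, U, V, W, X
  1-simplices (27): PQ, PR, PU, PV, PW, PX, QR, QS, QT, QV, QW, RS, RT, RU, RX, SU, SV, SW, SX, TU, TV, TW, TX, UV, UW, VX, WX
  2-simplices (18): PQR, PQW, PRX, PUV, PUW, PVX, QRT, QSV, QSW, QTV, RSU, RSX, RTU, SUV, SWX, TUW, TVX, TWX

Hence C_0 ≅ Z^9, C_1 ≅ Z^27, C_2 ≅ Z^18.

Boundary ∂_1: C_1 → C_0 is given by ∂[p,q] = [q] − [p].
The 9×27 boundary matrix has rank 8 and Smith normal form diag(1,1,1,1,1,1,1,1).

Boundary ∂_2: C_2 → C_1 sends each 2-simplex [p,q,r] to [q,r] − [p,r] + [p,q]. For instance
  ∂PQR = QR − PR + PQ,
  ∂PVX = VX − PX + PV.
As a 27×18 matrix over Z this has rank 17, with invariant factors (1,1,1,1,1,1,1,1,1,1,1,1,1,1,1,1,1).

Now H_k = ker ∂_k / im ∂_{k+1}, so:

  H_0: rank C_0 − rank ∂_1 = 9 − 8 = 1, and the invariant factors of ∂_1 are all 1, so H_0 = Z.
  H_1: rank ker ∂_1 − rank ∂_2 = (27 − 8) − 17 = 2, and the invariant factors of ∂_2 are all 1, so H_1 = Z^2.
  H_2: rank ker ∂_2 − rank ∂_3 = (18 − 17) − 0 = 1, and there is no ∂_3, so H_2 = Z.

(K is a triangulation of the torus T^2.)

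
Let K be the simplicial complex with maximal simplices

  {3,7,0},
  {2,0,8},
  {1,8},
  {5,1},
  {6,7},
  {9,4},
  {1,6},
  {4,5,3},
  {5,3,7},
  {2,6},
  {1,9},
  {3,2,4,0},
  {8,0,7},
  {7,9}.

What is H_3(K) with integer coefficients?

H_3 ≅ 0.

K has 10 vertices, 22 edges, 9 triangles, 1 3-simplex.
rank ∂_3 = 1, rank ∂_4 = 0 ⇒ b_3 = 1 − 1 − 0 = 0. So H_3 = 0.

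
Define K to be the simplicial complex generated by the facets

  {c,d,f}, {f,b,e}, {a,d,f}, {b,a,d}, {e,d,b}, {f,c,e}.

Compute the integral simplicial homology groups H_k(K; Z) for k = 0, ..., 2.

H_0 = Z,  H_1 = Z,  H_2 = 0.

Fix the vertex order a < b < c < d < e < f and write every simplex with vertices in increasing order. Then dim K = 2 and the simplices of K are:

  0-simplices (6): a, b, c, d, e, f
  1-simplices (12): ab, ad, af, bd, be, bf, cd, ce, cf, de, df, ef
  2-simplices (6): abd, adf, bde, bef, cdf, cef

Hence C_0 ≅ Z^6, C_1 ≅ Z^12, C_2 ≅ Z^6.

Boundary ∂_1: C_1 → C_0 sends each edge [p,q] (with p < q) to q − p. For instance
  ∂df = f − d.
The resulting 6×12 matrix has rank 5, and its Smith normal form has invariant factors (1,1,1,1,1).

Boundary ∂_2: C_2 → C_1 maps a triangle to the signed sum of its edges. For instance
  ∂adf = df − af + ad,
  ∂cef = ef − cf + ce.
The resulting 12×6 matrix has rank 6, and its Smith normal form has invariant factors (1,1,1,1,1,1).

Now H_k = ker ∂_k / im ∂_{k+1}, so:

  H_0: rank C_0 − rank ∂_1 = 6 − 5 = 1, and the invariant factors of ∂_1 are all 1, so H_0 = Z.
  H_1: rank ker ∂_1 − rank ∂_2 = (12 − 5) − 6 = 1, and the invariant factors of ∂_2 are all 1, so H_1 = Z.
  H_2: rank ker ∂_2 − rank ∂_3 = (6 − 6) − 0 = 0, and there is no ∂_3, so H_2 = 0.

(K is a triangulation of the cylinder S^1 x I.)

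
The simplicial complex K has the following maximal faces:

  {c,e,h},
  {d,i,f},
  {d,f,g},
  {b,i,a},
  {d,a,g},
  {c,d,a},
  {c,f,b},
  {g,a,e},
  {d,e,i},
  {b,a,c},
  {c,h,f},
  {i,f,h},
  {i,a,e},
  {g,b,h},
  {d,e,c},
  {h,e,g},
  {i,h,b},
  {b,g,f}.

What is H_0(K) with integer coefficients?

H_0 = Z.

Order the vertices as a < b < c < d < e < f < g < h < i. Listing each simplex with vertices in this order, K has dimension 2 with simplices:

  0-simplices (9): a, b, c, d, e, f, g, h, i
  1-simplices (27): ab, ac, ad, ae, ag, ai, bc, bf, bg, bh, bi, cd, ce, cf, ch, de, df, dg, di, eg, eh, ei, fg, fh, fi, gh, hi
  2-simplices (18): abc, abi, acd, adg, aeg, aei, bcf, bfg, bgh, bhi, cde, ceh, cfh, dei, dfg, dfi, egh, fhi

Hence C_0 ≅ Z^9, C_1 ≅ Z^27, C_2 ≅ Z^18.

The boundary map ∂_1: C_1 → C_0 sends each edge [p,q] (with p < q) to q − p.
The 9×27 boundary matrix has rank 8 and Smith normal form diag(1,1,1,1,1,1,1,1).

The boundary map ∂_2: C_2 → C_1 sends each 2-simplex [p,q,r] to [q,r] − [p,r] + [p,q]. For instance
  ∂aei = ei − ai + ae,
  ∂adg = dg − ag + ad.
The resulting 27×18 matrix has rank 18, and its Smith normal form has invariant factors (1,1,1,1,1,1,1,1,1,1,1,1,1,1,1,1,1,2).

Now H_k = ker ∂_k / im ∂_{k+1}, so:

  H_0: rank C_0 − rank ∂_1 = 9 − 8 = 1, and the invariant factors of ∂_1 are all 1, so H_0 ≅ Z.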